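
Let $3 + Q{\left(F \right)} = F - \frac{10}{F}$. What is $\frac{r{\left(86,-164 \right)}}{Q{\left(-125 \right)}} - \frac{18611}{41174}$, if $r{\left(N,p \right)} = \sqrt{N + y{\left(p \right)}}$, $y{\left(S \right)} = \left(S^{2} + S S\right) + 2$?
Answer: $- \frac{18611}{41174} - \frac{25 \sqrt{13470}}{1599} \approx -2.2666$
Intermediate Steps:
$y{\left(S \right)} = 2 + 2 S^{2}$ ($y{\left(S \right)} = \left(S^{2} + S^{2}\right) + 2 = 2 S^{2} + 2 = 2 + 2 S^{2}$)
$r{\left(N,p \right)} = \sqrt{2 + N + 2 p^{2}}$ ($r{\left(N,p \right)} = \sqrt{N + \left(2 + 2 p^{2}\right)} = \sqrt{2 + N + 2 p^{2}}$)
$Q{\left(F \right)} = -3 + F - \frac{10}{F}$ ($Q{\left(F \right)} = -3 + \left(F - \frac{10}{F}\right) = -3 + F - \frac{10}{F}$)
$\frac{r{\left(86,-164 \right)}}{Q{\left(-125 \right)}} - \frac{18611}{41174} = \frac{\sqrt{2 + 86 + 2 \left(-164\right)^{2}}}{-3 - 125 - \frac{10}{-125}} - \frac{18611}{41174} = \frac{\sqrt{2 + 86 + 2 \cdot 26896}}{-3 - 125 - - \frac{2}{25}} - \frac{18611}{41174} = \frac{\sqrt{2 + 86 + 53792}}{-3 - 125 + \frac{2}{25}} - \frac{18611}{41174} = \frac{\sqrt{53880}}{- \frac{3198}{25}} - \frac{18611}{41174} = 2 \sqrt{13470} \left(- \frac{25}{3198}\right) - \frac{18611}{41174} = - \frac{25 \sqrt{13470}}{1599} - \frac{18611}{41174} = - \frac{18611}{41174} - \frac{25 \sqrt{13470}}{1599}$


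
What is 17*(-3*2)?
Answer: -102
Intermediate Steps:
17*(-3*2) = 17*(-6) = -102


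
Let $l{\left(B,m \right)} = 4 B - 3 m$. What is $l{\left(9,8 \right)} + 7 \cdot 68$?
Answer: $488$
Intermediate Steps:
$l{\left(B,m \right)} = - 3 m + 4 B$
$l{\left(9,8 \right)} + 7 \cdot 68 = \left(\left(-3\right) 8 + 4 \cdot 9\right) + 7 \cdot 68 = \left(-24 + 36\right) + 476 = 12 + 476 = 488$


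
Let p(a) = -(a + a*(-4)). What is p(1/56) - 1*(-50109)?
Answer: 2806107/56 ≈ 50109.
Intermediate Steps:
p(a) = 3*a (p(a) = -(a - 4*a) = -(-3)*a = 3*a)
p(1/56) - 1*(-50109) = 3/56 - 1*(-50109) = 3*(1/56) + 50109 = 3/56 + 50109 = 2806107/56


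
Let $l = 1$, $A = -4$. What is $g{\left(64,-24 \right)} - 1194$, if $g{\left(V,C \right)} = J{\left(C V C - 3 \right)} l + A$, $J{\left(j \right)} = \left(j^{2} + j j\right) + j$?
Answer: $2717502305$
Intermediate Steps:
$J{\left(j \right)} = j + 2 j^{2}$ ($J{\left(j \right)} = \left(j^{2} + j^{2}\right) + j = 2 j^{2} + j = j + 2 j^{2}$)
$g{\left(V,C \right)} = -4 + \left(-5 + 2 V C^{2}\right) \left(-3 + V C^{2}\right)$ ($g{\left(V,C \right)} = \left(C V C - 3\right) \left(1 + 2 \left(C V C - 3\right)\right) 1 - 4 = \left(V C^{2} - 3\right) \left(1 + 2 \left(V C^{2} - 3\right)\right) 1 - 4 = \left(-3 + V C^{2}\right) \left(1 + 2 \left(-3 + V C^{2}\right)\right) 1 - 4 = \left(-3 + V C^{2}\right) \left(1 + \left(-6 + 2 V C^{2}\right)\right) 1 - 4 = \left(-3 + V C^{2}\right) \left(-5 + 2 V C^{2}\right) 1 - 4 = \left(-5 + 2 V C^{2}\right) \left(-3 + V C^{2}\right) 1 - 4 = \left(-5 + 2 V C^{2}\right) \left(-3 + V C^{2}\right) - 4 = -4 + \left(-5 + 2 V C^{2}\right) \left(-3 + V C^{2}\right)$)
$g{\left(64,-24 \right)} - 1194 = \left(-4 + \left(-5 + 2 \cdot 64 \left(-24\right)^{2}\right) \left(-3 + 64 \left(-24\right)^{2}\right)\right) - 1194 = \left(-4 + \left(-5 + 2 \cdot 64 \cdot 576\right) \left(-3 + 64 \cdot 576\right)\right) - 1194 = \left(-4 + \left(-5 + 73728\right) \left(-3 + 36864\right)\right) - 1194 = \left(-4 + 73723 \cdot 36861\right) - 1194 = \left(-4 + 2717503503\right) - 1194 = 2717503499 - 1194 = 2717502305$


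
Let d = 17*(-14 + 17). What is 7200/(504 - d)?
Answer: 2400/151 ≈ 15.894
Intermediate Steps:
d = 51 (d = 17*3 = 51)
7200/(504 - d) = 7200/(504 - 1*51) = 7200/(504 - 51) = 7200/453 = 7200*(1/453) = 2400/151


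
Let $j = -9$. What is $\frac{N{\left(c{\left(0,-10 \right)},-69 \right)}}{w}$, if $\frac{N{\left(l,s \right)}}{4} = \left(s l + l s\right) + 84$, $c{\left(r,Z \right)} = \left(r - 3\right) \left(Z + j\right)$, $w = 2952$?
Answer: $- \frac{1297}{123} \approx -10.545$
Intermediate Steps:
$c{\left(r,Z \right)} = \left(-9 + Z\right) \left(-3 + r\right)$ ($c{\left(r,Z \right)} = \left(r - 3\right) \left(Z - 9\right) = \left(-3 + r\right) \left(-9 + Z\right) = \left(-9 + Z\right) \left(-3 + r\right)$)
$N{\left(l,s \right)} = 336 + 8 l s$ ($N{\left(l,s \right)} = 4 \left(\left(s l + l s\right) + 84\right) = 4 \left(\left(l s + l s\right) + 84\right) = 4 \left(2 l s + 84\right) = 4 \left(84 + 2 l s\right) = 336 + 8 l s$)
$\frac{N{\left(c{\left(0,-10 \right)},-69 \right)}}{w} = \frac{336 + 8 \left(27 - 0 - -30 - 0\right) \left(-69\right)}{2952} = \left(336 + 8 \left(27 + 0 + 30 + 0\right) \left(-69\right)\right) \frac{1}{2952} = \left(336 + 8 \cdot 57 \left(-69\right)\right) \frac{1}{2952} = \left(336 - 31464\right) \frac{1}{2952} = \left(-31128\right) \frac{1}{2952} = - \frac{1297}{123}$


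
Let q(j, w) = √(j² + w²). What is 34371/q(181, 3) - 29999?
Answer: -29999 + 34371*√32770/32770 ≈ -29809.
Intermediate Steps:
34371/q(181, 3) - 29999 = 34371/(√(181² + 3²)) - 29999 = 34371/(√(32761 + 9)) - 29999 = 34371/(√32770) - 29999 = 34371*(√32770/32770) - 29999 = 34371*√32770/32770 - 29999 = -29999 + 34371*√32770/32770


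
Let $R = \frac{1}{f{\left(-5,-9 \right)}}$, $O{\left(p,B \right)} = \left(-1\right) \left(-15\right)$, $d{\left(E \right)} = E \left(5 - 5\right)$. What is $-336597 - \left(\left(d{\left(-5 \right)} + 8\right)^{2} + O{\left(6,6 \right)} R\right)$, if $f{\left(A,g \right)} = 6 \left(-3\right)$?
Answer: $- \frac{2019961}{6} \approx -3.3666 \cdot 10^{5}$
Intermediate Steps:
$d{\left(E \right)} = 0$ ($d{\left(E \right)} = E 0 = 0$)
$f{\left(A,g \right)} = -18$
$O{\left(p,B \right)} = 15$
$R = - \frac{1}{18}$ ($R = \frac{1}{-18} = - \frac{1}{18} \approx -0.055556$)
$-336597 - \left(\left(d{\left(-5 \right)} + 8\right)^{2} + O{\left(6,6 \right)} R\right) = -336597 - \left(\left(0 + 8\right)^{2} + 15 \left(- \frac{1}{18}\right)\right) = -336597 - \left(8^{2} - \frac{5}{6}\right) = -336597 - \left(64 - \frac{5}{6}\right) = -336597 - \frac{379}{6} = - \frac{2019961}{6}$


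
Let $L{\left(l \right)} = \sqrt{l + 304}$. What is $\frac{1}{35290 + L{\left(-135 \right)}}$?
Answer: $\frac{1}{35303} \approx 2.8326 \cdot 10^{-5}$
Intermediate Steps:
$L{\left(l \right)} = \sqrt{304 + l}$
$\frac{1}{35290 + L{\left(-135 \right)}} = \frac{1}{35290 + \sqrt{304 - 135}} = \frac{1}{35290 + \sqrt{169}} = \frac{1}{35290 + 13} = \frac{1}{35303}$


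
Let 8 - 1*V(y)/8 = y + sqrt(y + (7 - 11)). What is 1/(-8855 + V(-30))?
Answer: I/(-8551*I + 8*sqrt(34)) ≈ -0.00011694 + 6.3794e-7*I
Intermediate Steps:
V(y) = 64 - 8*y - 8*sqrt(-4 + y) (V(y) = 64 - 8*(y + sqrt(y + (7 - 11))) = 64 - 8*(y + sqrt(y - 4)) = 64 - 8*(y + sqrt(-4 + y)) = 64 + (-8*y - 8*sqrt(-4 + y)) = 64 - 8*y - 8*sqrt(-4 + y))
1/(-8855 + V(-30)) = 1/(-8855 + (64 - 8*(-30) - 8*sqrt(-4 - 30))) = 1/(-8855 + (64 + 240 - 8*I*sqrt(34))) = 1/(-8855 + (304 - 8*I*sqrt(34))) = 1/(-8551 - 8*I*sqrt(34))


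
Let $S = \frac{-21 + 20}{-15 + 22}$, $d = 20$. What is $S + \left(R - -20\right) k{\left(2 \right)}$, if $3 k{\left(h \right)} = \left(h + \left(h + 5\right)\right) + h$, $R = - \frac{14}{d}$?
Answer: $\frac{14831}{210} \approx 70.624$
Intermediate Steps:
$R = - \frac{7}{10}$ ($R = - \frac{14}{20} = \left(-14\right) \frac{1}{20} = - \frac{7}{10} \approx -0.7$)
$k{\left(h \right)} = \frac{5}{3} + h$ ($k{\left(h \right)} = \frac{\left(h + \left(h + 5\right)\right) + h}{3} = \frac{\left(h + \left(5 + h\right)\right) + h}{3} = \frac{\left(5 + 2 h\right) + h}{3} = \frac{5 + 3 h}{3} = \frac{5}{3} + h$)
$S = - \frac{1}{7} \approx -0.14286$
$S + \left(R - -20\right) k{\left(2 \right)} = - \frac{1}{7} + \left(- \frac{7}{10} - -20\right) \left(\frac{5}{3} + 2\right) = - \frac{1}{7} + \left(- \frac{7}{10} + 20\right) \frac{11}{3} = - \frac{1}{7} + \frac{193}{10} \cdot \frac{11}{3} = - \frac{1}{7} + \frac{2123}{30} = \frac{14831}{210}$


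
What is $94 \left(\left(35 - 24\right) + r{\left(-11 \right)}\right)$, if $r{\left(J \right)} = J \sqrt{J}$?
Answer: $1034 - 1034 i \sqrt{11} \approx 1034.0 - 3429.4 i$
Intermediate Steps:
$r{\left(J \right)} = J^{\frac{3}{2}}$
$94 \left(\left(35 - 24\right) + r{\left(-11 \right)}\right) = 94 \left(\left(35 - 24\right) + \left(-11\right)^{\frac{3}{2}}\right) = 94 \left(11 - 11 i \sqrt{11}\right) = 1034 - 1034 i \sqrt{11}$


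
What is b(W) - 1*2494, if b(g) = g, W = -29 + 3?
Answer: -2520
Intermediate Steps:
W = -26
b(W) - 1*2494 = -26 - 1*2494 = -26 - 2494 = -2520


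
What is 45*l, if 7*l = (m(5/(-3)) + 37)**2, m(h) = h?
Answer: 56180/7 ≈ 8025.7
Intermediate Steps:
l = 11236/63 (l = (5/(-3) + 37)**2/7 = (5*(-1/3) + 37)**2/7 = (-5/3 + 37)**2/7 = (106/3)**2/7 = (1/7)*(11236/9) = 11236/63 ≈ 178.35)
45*l = 45*(11236/63) = 56180/7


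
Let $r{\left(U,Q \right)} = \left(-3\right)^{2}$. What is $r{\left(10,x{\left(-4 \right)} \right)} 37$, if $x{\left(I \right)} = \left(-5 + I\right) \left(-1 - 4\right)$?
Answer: $333$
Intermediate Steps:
$x{\left(I \right)} = 25 - 5 I$ ($x{\left(I \right)} = \left(-5 + I\right) \left(-5\right) = 25 - 5 I$)
$r{\left(U,Q \right)} = 9$
$r{\left(10,x{\left(-4 \right)} \right)} 37 = 9 \cdot 37 = 333$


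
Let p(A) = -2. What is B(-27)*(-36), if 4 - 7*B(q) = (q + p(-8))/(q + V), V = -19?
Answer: -2790/161 ≈ -17.329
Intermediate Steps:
B(q) = 4/7 - (-2 + q)/(7*(-19 + q)) (B(q) = 4/7 - (q - 2)/(7*(q - 19)) = 4/7 - (-2 + q)/(7*(-19 + q)))
B(-27)*(-36) = ((-74 + 3*(-27))/(7*(-19 - 27)))*(-36) = ((⅐)*(-74 - 81)/(-46))*(-36) = ((⅐)*(-1/46)*(-155))*(-36) = (155/322)*(-36) = -2790/161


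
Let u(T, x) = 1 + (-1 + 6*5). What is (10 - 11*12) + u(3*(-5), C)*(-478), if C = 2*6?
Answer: -14462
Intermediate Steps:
C = 12
u(T, x) = 30 (u(T, x) = 1 + (-1 + 30) = 1 + 29 = 30)
(10 - 11*12) + u(3*(-5), C)*(-478) = (10 - 11*12) + 30*(-478) = (10 - 132) - 14340 = -122 - 14340 = -14462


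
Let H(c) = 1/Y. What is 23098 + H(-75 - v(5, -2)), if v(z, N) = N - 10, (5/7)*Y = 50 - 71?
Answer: 3395401/147 ≈ 23098.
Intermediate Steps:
Y = -147/5 (Y = 7*(50 - 71)/5 = (7/5)*(-21) = -147/5 ≈ -29.400)
v(z, N) = -10 + N
H(c) = -5/147 (H(c) = 1/(-147/5) = -5/147)
23098 + H(-75 - v(5, -2)) = 23098 - 5/147 = 3395401/147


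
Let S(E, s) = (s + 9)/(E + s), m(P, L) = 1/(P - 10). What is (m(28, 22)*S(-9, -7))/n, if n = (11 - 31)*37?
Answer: 1/106560 ≈ 9.3844e-6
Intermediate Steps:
m(P, L) = 1/(-10 + P)
S(E, s) = (9 + s)/(E + s)
n = -740 (n = -20*37 = -740)
(m(28, 22)*S(-9, -7))/n = (((9 - 7)/(-9 - 7))/(-10 + 28))/(-740) = ((2/(-16))/18)*(-1/740) = ((-1/16*2)/18)*(-1/740) = ((1/18)*(-1/8))*(-1/740) = -1/144*(-1/740) = 1/106560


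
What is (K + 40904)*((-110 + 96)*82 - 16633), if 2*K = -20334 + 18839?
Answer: -1428045453/2 ≈ -7.1402e+8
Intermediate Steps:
K = -1495/2 (K = (-20334 + 18839)/2 = (½)*(-1495) = -1495/2 ≈ -747.50)
(K + 40904)*((-110 + 96)*82 - 16633) = (-1495/2 + 40904)*((-110 + 96)*82 - 16633) = 80313*(-14*82 - 16633)/2 = 80313*(-1148 - 16633)/2 = (80313/2)*(-17781) = -1428045453/2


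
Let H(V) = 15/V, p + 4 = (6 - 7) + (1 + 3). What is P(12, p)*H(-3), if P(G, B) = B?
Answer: 5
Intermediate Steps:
p = -1 (p = -4 + ((6 - 7) + (1 + 3)) = -4 + (-1 + 4) = -4 + 3 = -1)
P(12, p)*H(-3) = -15/(-3) = -15*(-1)/3 = -1*(-5) = 5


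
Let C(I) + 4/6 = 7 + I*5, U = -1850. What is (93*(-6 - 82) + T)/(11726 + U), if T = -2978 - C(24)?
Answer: -33865/29628 ≈ -1.1430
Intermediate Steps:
C(I) = 19/3 + 5*I (C(I) = -⅔ + (7 + I*5) = -⅔ + (7 + 5*I) = 19/3 + 5*I)
T = -9313/3 (T = -2978 - (19/3 + 5*24) = -2978 - (19/3 + 120) = -2978 - 1*379/3 = -2978 - 379/3 = -9313/3 ≈ -3104.3)
(93*(-6 - 82) + T)/(11726 + U) = (93*(-6 - 82) - 9313/3)/(11726 - 1850) = (93*(-88) - 9313/3)/9876 = (-8184 - 9313/3)*(1/9876) = -33865/3*1/9876 = -33865/29628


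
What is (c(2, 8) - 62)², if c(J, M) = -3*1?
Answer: 4225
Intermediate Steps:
c(J, M) = -3
(c(2, 8) - 62)² = (-3 - 62)² = (-65)² = 4225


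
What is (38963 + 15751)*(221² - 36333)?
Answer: 684362712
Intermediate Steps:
(38963 + 15751)*(221² - 36333) = 54714*(48841 - 36333) = 54714*12508 = 684362712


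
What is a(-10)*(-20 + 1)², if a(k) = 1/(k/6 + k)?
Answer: -1083/35 ≈ -30.943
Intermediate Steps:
a(k) = 6/(7*k) (a(k) = 1/(k*(⅙) + k) = 1/(k/6 + k) = 1/(7*k/6) = 6/(7*k))
a(-10)*(-20 + 1)² = ((6/7)/(-10))*(-20 + 1)² = ((6/7)*(-⅒))*(-19)² = -3/35*361 = -1083/35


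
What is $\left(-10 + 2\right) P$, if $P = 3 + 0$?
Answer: $-24$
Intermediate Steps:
$P = 3$
$\left(-10 + 2\right) P = \left(-10 + 2\right) 3 = \left(-8\right) 3 = -24$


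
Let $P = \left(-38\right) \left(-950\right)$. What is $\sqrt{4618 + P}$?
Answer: $\sqrt{40718} \approx 201.79$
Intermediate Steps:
$P = 36100$
$\sqrt{4618 + P} = \sqrt{4618 + 36100} = \sqrt{40718}$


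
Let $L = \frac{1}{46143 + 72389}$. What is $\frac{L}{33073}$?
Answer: $\frac{1}{3920208836} \approx 2.5509 \cdot 10^{-10}$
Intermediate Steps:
$L = \frac{1}{118532} \approx 8.4365 \cdot 10^{-6}$
$\frac{L}{33073} = \frac{1}{118532 \cdot 33073} = \frac{1}{118532} \cdot \frac{1}{33073} = \frac{1}{3920208836}$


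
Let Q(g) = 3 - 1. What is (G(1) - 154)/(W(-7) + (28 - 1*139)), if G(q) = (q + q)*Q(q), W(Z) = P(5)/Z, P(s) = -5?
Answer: 525/386 ≈ 1.3601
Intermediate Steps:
Q(g) = 2
W(Z) = -5/Z
G(q) = 4*q (G(q) = (q + q)*2 = (2*q)*2 = 4*q)
(G(1) - 154)/(W(-7) + (28 - 1*139)) = (4*1 - 154)/(-5/(-7) + (28 - 1*139)) = (4 - 154)/(-5*(-⅐) + (28 - 139)) = -150/(5/7 - 111) = -150/(-772/7) = -150*(-7/772) = 525/386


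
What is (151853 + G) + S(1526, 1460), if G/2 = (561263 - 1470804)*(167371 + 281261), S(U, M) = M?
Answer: -816098242511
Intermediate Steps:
G = -816098395824 (G = 2*((561263 - 1470804)*(167371 + 281261)) = 2*(-909541*448632) = 2*(-408049197912) = -816098395824)
(151853 + G) + S(1526, 1460) = (151853 - 816098395824) + 1460 = -816098243971 + 1460 = -816098242511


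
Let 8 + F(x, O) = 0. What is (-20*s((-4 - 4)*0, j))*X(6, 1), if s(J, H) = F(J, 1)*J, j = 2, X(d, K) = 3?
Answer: 0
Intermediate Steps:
F(x, O) = -8 (F(x, O) = -8 + 0 = -8)
s(J, H) = -8*J
(-20*s((-4 - 4)*0, j))*X(6, 1) = -(-160)*(-4 - 4)*0*3 = -(-160)*(-8*0)*3 = -(-160)*0*3 = -20*0*3 = 0*3 = 0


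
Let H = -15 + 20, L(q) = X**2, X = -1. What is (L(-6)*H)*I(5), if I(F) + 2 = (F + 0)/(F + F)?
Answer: -15/2 ≈ -7.5000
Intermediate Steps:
I(F) = -3/2 (I(F) = -2 + (F + 0)/(F + F) = -2 + F/((2*F)) = -2 + F*(1/(2*F)) = -2 + 1/2 = -3/2)
L(q) = 1 (L(q) = (-1)**2 = 1)
H = 5
(L(-6)*H)*I(5) = (1*5)*(-3/2) = 5*(-3/2) = -15/2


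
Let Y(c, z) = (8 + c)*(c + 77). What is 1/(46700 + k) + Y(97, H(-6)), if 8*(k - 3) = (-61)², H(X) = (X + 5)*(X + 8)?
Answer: 6894093158/377345 ≈ 18270.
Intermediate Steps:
H(X) = (5 + X)*(8 + X)
k = 3745/8 (k = 3 + (⅛)*(-61)² = 3 + (⅛)*3721 = 3 + 3721/8 = 3745/8 ≈ 468.13)
Y(c, z) = (8 + c)*(77 + c)
1/(46700 + k) + Y(97, H(-6)) = 1/(46700 + 3745/8) + (616 + 97² + 85*97) = 1/(377345/8) + (616 + 9409 + 8245) = 8/377345 + 18270 = 6894093158/377345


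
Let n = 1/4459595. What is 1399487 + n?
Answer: 6241145227766/4459595 ≈ 1.3995e+6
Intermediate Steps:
n = 1/4459595 ≈ 2.2424e-7
1399487 + n = 1399487 + 1/4459595 = 6241145227766/4459595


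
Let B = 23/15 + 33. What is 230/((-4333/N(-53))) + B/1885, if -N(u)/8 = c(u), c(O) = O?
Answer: -2755133506/122515575 ≈ -22.488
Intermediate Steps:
N(u) = -8*u
B = 518/15 (B = (1/15)*23 + 33 = 23/15 + 33 = 518/15 ≈ 34.533)
230/((-4333/N(-53))) + B/1885 = 230/((-4333/((-8*(-53))))) + (518/15)/1885 = 230/((-4333/424)) + (518/15)*(1/1885) = 230/((-4333*1/424)) + 518/28275 = 230/(-4333/424) + 518/28275 = 230*(-424/4333) + 518/28275 = -97520/4333 + 518/28275 = -2755133506/122515575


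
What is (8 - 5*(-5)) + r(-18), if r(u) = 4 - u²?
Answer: -287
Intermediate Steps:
(8 - 5*(-5)) + r(-18) = (8 - 5*(-5)) + (4 - 1*(-18)²) = (8 + 25) + (4 - 1*324) = 33 + (4 - 324) = 33 - 320 = -287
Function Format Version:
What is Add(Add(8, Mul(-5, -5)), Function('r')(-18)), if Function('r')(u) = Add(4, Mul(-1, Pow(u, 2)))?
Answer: -287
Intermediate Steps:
Add(Add(8, Mul(-5, -5)), Function('r')(-18)) = Add(Add(8, Mul(-5, -5)), Add(4, Mul(-1, Pow(-18, 2)))) = Add(Add(8, 25), Add(4, Mul(-1, 324))) = Add(33, Add(4, -324)) = Add(33, -320) = -287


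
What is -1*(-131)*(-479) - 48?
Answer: -62797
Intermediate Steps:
-1*(-131)*(-479) - 48 = 131*(-479) - 48 = -62749 - 48 = -62797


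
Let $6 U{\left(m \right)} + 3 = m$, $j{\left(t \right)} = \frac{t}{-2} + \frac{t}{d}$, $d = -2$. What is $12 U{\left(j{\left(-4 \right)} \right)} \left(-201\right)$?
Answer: $-402$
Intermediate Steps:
$j{\left(t \right)} = - t$ ($j{\left(t \right)} = \frac{t}{-2} + \frac{t}{-2} = t \left(- \frac{1}{2}\right) + t \left(- \frac{1}{2}\right) = - \frac{t}{2} - \frac{t}{2} = - t$)
$U{\left(m \right)} = - \frac{1}{2} + \frac{m}{6}$
$12 U{\left(j{\left(-4 \right)} \right)} \left(-201\right) = 12 \left(- \frac{1}{2} + \frac{\left(-1\right) \left(-4\right)}{6}\right) \left(-201\right) = 12 \left(- \frac{1}{2} + \frac{1}{6} \cdot 4\right) \left(-201\right) = 12 \left(- \frac{1}{2} + \frac{2}{3}\right) \left(-201\right) = 12 \cdot \frac{1}{6} \left(-201\right) = 2 \left(-201\right) = -402$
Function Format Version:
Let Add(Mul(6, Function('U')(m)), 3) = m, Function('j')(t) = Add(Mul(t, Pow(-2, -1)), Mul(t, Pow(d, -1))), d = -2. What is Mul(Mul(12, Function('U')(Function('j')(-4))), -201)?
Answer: -402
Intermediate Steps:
Function('j')(t) = Mul(-1, t) (Function('j')(t) = Add(Mul(t, Pow(-2, -1)), Mul(t, Pow(-2, -1))) = Add(Mul(t, Rational(-1, 2)), Mul(t, Rational(-1, 2))) = Add(Mul(Rational(-1, 2), t), Mul(Rational(-1, 2), t)) = Mul(-1, t))
Function('U')(m) = Add(Rational(-1, 2), Mul(Rational(1, 6), m))
Mul(Mul(12, Function('U')(Function('j')(-4))), -201) = Mul(Mul(12, Add(Rational(-1, 2), Mul(Rational(1, 6), Mul(-1, -4)))), -201) = Mul(Mul(12, Add(Rational(-1, 2), Mul(Rational(1, 6), 4))), -201) = Mul(Mul(12, Add(Rational(-1, 2), Rational(2, 3))), -201) = Mul(Mul(12, Rational(1, 6)), -201) = Mul(2, -201) = -402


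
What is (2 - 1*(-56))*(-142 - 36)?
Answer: -10324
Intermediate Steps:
(2 - 1*(-56))*(-142 - 36) = (2 + 56)*(-178) = 58*(-178) = -10324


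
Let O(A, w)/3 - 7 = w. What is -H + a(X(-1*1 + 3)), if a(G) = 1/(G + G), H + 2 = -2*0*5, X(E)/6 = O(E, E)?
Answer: 649/324 ≈ 2.0031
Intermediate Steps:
O(A, w) = 21 + 3*w
X(E) = 126 + 18*E (X(E) = 6*(21 + 3*E) = 126 + 18*E)
H = -2 (H = -2 - 2*0*5 = -2 + 0*5 = -2 + 0 = -2)
a(G) = 1/(2*G)
-H + a(X(-1*1 + 3)) = -1*(-2) + 1/(2*(126 + 18*(-1*1 + 3))) = 2 + 1/(2*(126 + 18*(-1 + 3))) = 2 + 1/(2*(126 + 18*2)) = 2 + 1/(2*(126 + 36)) = 2 + (1/2)/162 = 2 + (1/2)*(1/162) = 2 + 1/324 = 649/324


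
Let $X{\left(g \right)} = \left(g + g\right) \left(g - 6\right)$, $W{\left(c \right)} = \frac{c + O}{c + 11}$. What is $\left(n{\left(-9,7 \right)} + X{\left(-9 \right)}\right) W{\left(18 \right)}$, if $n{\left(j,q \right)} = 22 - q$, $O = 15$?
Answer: $\frac{9405}{29} \approx 324.31$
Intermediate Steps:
$W{\left(c \right)} = \frac{15 + c}{11 + c}$ ($W{\left(c \right)} = \frac{c + 15}{c + 11} = \frac{15 + c}{11 + c}$)
$X{\left(g \right)} = 2 g \left(-6 + g\right)$
$\left(n{\left(-9,7 \right)} + X{\left(-9 \right)}\right) W{\left(18 \right)} = \left(\left(22 - 7\right) + 2 \left(-9\right) \left(-6 - 9\right)\right) \frac{15 + 18}{11 + 18} = \left(\left(22 - 7\right) + 2 \left(-9\right) \left(-15\right)\right) \frac{1}{29} \cdot 33 = \left(15 + 270\right) \frac{1}{29} \cdot 33 = 285 \cdot \frac{33}{29} = \frac{9405}{29}$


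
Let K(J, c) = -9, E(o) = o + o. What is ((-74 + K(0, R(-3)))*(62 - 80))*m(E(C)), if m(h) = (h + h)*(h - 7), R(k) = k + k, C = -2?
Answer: 131472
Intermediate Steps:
R(k) = 2*k
E(o) = 2*o
m(h) = 2*h*(-7 + h) (m(h) = (2*h)*(-7 + h) = 2*h*(-7 + h))
((-74 + K(0, R(-3)))*(62 - 80))*m(E(C)) = ((-74 - 9)*(62 - 80))*(2*(2*(-2))*(-7 + 2*(-2))) = (-83*(-18))*(2*(-4)*(-7 - 4)) = 1494*(2*(-4)*(-11)) = 1494*88 = 131472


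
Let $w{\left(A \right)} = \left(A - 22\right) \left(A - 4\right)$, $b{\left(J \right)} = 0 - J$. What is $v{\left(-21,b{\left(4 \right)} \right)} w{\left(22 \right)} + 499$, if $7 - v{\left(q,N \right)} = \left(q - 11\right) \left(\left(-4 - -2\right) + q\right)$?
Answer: $499$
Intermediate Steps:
$b{\left(J \right)} = - J$
$v{\left(q,N \right)} = 7 - \left(-11 + q\right) \left(-2 + q\right)$ ($v{\left(q,N \right)} = 7 - \left(q - 11\right) \left(\left(-4 - -2\right) + q\right) = 7 - \left(-11 + q\right) \left(\left(-4 + 2\right) + q\right) = 7 - \left(-11 + q\right) \left(-2 + q\right)$)
$w{\left(A \right)} = \left(-22 + A\right) \left(-4 + A\right)$
$v{\left(-21,b{\left(4 \right)} \right)} w{\left(22 \right)} + 499 = \left(-15 - \left(-21\right)^{2} + 13 \left(-21\right)\right) \left(88 + 22^{2} - 572\right) + 499 = \left(-15 - 441 - 273\right) \left(88 + 484 - 572\right) + 499 = \left(-15 - 441 - 273\right) 0 + 499 = \left(-729\right) 0 + 499 = 0 + 499 = 499$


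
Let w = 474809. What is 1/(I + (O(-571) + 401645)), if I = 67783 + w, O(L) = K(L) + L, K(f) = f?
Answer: 1/943095 ≈ 1.0603e-6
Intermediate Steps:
O(L) = 2*L (O(L) = L + L = 2*L)
I = 542592 (I = 67783 + 474809 = 542592)
1/(I + (O(-571) + 401645)) = 1/(542592 + (2*(-571) + 401645)) = 1/(542592 + (-1142 + 401645)) = 1/(542592 + 400503) = 1/943095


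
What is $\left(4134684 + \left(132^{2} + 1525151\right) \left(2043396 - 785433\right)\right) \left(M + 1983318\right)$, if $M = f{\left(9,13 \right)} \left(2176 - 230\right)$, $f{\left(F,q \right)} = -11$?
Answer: $3807102810696430008$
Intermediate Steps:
$M = -21406$ ($M = - 11 \left(2176 - 230\right) = \left(-11\right) 1946 = -21406$)
$\left(4134684 + \left(132^{2} + 1525151\right) \left(2043396 - 785433\right)\right) \left(M + 1983318\right) = \left(4134684 + \left(132^{2} + 1525151\right) \left(2043396 - 785433\right)\right) \left(-21406 + 1983318\right) = \left(4134684 + \left(17424 + 1525151\right) 1257963\right) 1961912 = \left(4134684 + 1542575 \cdot 1257963\right) 1961912 = \left(4134684 + 1940502274725\right) 1961912 = 1940506409409 \cdot 1961912 = 3807102810696430008$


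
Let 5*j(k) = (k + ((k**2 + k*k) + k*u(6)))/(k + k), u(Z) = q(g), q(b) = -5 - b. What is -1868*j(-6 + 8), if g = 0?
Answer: 0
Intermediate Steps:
u(Z) = -5 (u(Z) = -5 - 1*0 = -5 + 0 = -5)
j(k) = (-4*k + 2*k**2)/(10*k) (j(k) = ((k + ((k**2 + k*k) + k*(-5)))/(k + k))/5 = ((k + ((k**2 + k**2) - 5*k))/((2*k)))/5 = ((k + (2*k**2 - 5*k))*(1/(2*k)))/5 = ((k + (-5*k + 2*k**2))*(1/(2*k)))/5 = ((-4*k + 2*k**2)*(1/(2*k)))/5 = ((-4*k + 2*k**2)/(2*k))/5 = (-4*k + 2*k**2)/(10*k))
-1868*j(-6 + 8) = -1868*(-2/5 + (-6 + 8)/5) = -1868*(-2/5 + (1/5)*2) = -1868*(-2/5 + 2/5) = -1868*0 = 0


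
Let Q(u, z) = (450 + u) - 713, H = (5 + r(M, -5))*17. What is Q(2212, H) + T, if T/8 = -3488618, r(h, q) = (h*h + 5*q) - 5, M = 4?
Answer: -27906995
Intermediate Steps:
r(h, q) = -5 + h² + 5*q (r(h, q) = (h² + 5*q) - 5 = -5 + h² + 5*q)
T = -27908944 (T = 8*(-3488618) = -27908944)
H = -153 (H = (5 + (-5 + 4² + 5*(-5)))*17 = (5 + (-5 + 16 - 25))*17 = (5 - 14)*17 = -9*17 = -153)
Q(u, z) = -263 + u
Q(2212, H) + T = (-263 + 2212) - 27908944 = 1949 - 27908944 = -27906995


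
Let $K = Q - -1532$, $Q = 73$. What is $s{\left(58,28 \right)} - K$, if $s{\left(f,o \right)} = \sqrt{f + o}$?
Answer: $-1605 + \sqrt{86} \approx -1595.7$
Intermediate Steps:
$K = 1605$ ($K = 73 - -1532 = 73 + 1532 = 1605$)
$s{\left(58,28 \right)} - K = \sqrt{58 + 28} - 1605 = \sqrt{86} - 1605 = -1605 + \sqrt{86}$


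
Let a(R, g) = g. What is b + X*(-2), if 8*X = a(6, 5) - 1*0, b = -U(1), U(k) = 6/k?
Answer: -29/4 ≈ -7.2500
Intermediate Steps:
b = -6 (b = -6/1 = -6 ≈ -6.0000)
X = 5/8 (X = (5 - 1*0)/8 = (5 + 0)/8 = (⅛)*5 = 5/8 ≈ 0.62500)
b + X*(-2) = -6 + (5/8)*(-2) = -6 - 5/4 = -29/4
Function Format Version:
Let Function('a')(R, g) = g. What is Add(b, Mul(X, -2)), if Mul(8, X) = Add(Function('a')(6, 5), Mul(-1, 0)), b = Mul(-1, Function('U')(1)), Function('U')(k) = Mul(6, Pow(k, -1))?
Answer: Rational(-29, 4) ≈ -7.2500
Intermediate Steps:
b = -6 (b = Mul(-1, Mul(6, Pow(1, -1))) = Mul(-1, Mul(6, 1)) = Mul(-1, 6) = -6)
X = Rational(5, 8) (X = Mul(Rational(1, 8), Add(5, Mul(-1, 0))) = Mul(Rational(1, 8), Add(5, 0)) = Mul(Rational(1, 8), 5) = Rational(5, 8) ≈ 0.62500)
Add(b, Mul(X, -2)) = Add(-6, Mul(Rational(5, 8), -2)) = Add(-6, Rational(-5, 4)) = Rational(-29, 4)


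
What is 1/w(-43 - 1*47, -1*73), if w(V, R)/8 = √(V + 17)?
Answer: -I*√73/584 ≈ -0.01463*I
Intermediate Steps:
w(V, R) = 8*√(17 + V) (w(V, R) = 8*√(V + 17) = 8*√(17 + V))
1/w(-43 - 1*47, -1*73) = 1/(8*√(17 + (-43 - 1*47))) = 1/(8*√(17 + (-43 - 47))) = 1/(8*√(17 - 90)) = 1/(8*√(-73)) = 1/(8*(I*√73)) = 1/(8*I*√73) = -I*√73/584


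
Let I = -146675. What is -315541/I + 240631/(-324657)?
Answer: 67148042512/47619065475 ≈ 1.4101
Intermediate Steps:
-315541/I + 240631/(-324657) = -315541/(-146675) + 240631/(-324657) = -315541*(-1/146675) + 240631*(-1/324657) = 315541/146675 - 240631/324657 = 67148042512/47619065475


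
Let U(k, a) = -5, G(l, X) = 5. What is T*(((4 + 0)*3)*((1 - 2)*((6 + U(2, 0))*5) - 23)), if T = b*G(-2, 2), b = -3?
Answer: 5040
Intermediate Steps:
T = -15 (T = -3*5 = -15)
T*(((4 + 0)*3)*((1 - 2)*((6 + U(2, 0))*5) - 23)) = -15*(4 + 0)*3*((1 - 2)*((6 - 5)*5) - 23) = -15*4*3*(-5 - 23) = -180*(-1*5 - 23) = -180*(-5 - 23) = -180*(-28) = -15*(-336) = 5040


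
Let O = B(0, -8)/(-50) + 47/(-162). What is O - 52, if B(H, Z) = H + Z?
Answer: -211127/4050 ≈ -52.130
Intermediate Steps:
O = -527/4050 (O = (0 - 8)/(-50) + 47/(-162) = -8*(-1/50) + 47*(-1/162) = 4/25 - 47/162 = -527/4050 ≈ -0.13012)
O - 52 = -527/4050 - 52 = -211127/4050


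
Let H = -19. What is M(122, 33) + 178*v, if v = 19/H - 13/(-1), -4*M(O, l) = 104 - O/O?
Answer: 8441/4 ≈ 2110.3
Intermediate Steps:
M(O, l) = -103/4 (M(O, l) = -(104 - O/O)/4 = -(104 - 1*1)/4 = -(104 - 1)/4 = -¼*103 = -103/4)
v = 12 (v = 19/(-19) - 13/(-1) = 19*(-1/19) - 13*(-1) = -1 + 13 = 12)
M(122, 33) + 178*v = -103/4 + 178*12 = -103/4 + 2136 = 8441/4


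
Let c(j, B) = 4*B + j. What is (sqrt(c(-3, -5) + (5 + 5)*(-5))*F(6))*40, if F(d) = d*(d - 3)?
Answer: 720*I*sqrt(73) ≈ 6151.7*I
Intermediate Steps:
c(j, B) = j + 4*B
F(d) = d*(-3 + d)
(sqrt(c(-3, -5) + (5 + 5)*(-5))*F(6))*40 = (sqrt((-3 + 4*(-5)) + (5 + 5)*(-5))*(6*(-3 + 6)))*40 = (sqrt((-3 - 20) + 10*(-5))*(6*3))*40 = (sqrt(-23 - 50)*18)*40 = (sqrt(-73)*18)*40 = ((I*sqrt(73))*18)*40 = (18*I*sqrt(73))*40 = 720*I*sqrt(73)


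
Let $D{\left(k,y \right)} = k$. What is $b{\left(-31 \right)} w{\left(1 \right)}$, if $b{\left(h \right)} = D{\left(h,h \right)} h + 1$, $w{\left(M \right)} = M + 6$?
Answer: $6734$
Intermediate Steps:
$w{\left(M \right)} = 6 + M$
$b{\left(h \right)} = 1 + h^{2}$ ($b{\left(h \right)} = h h + 1 = h^{2} + 1 = 1 + h^{2}$)
$b{\left(-31 \right)} w{\left(1 \right)} = \left(1 + \left(-31\right)^{2}\right) \left(6 + 1\right) = \left(1 + 961\right) 7 = 962 \cdot 7 = 6734$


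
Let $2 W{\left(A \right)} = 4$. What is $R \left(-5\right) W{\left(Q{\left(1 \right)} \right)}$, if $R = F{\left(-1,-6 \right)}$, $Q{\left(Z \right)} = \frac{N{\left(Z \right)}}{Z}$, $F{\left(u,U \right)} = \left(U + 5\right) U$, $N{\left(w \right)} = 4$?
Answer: $-60$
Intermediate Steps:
$F{\left(u,U \right)} = U \left(5 + U\right)$ ($F{\left(u,U \right)} = \left(5 + U\right) U = U \left(5 + U\right)$)
$Q{\left(Z \right)} = \frac{4}{Z}$
$R = 6$ ($R = - 6 \left(5 - 6\right) = \left(-6\right) \left(-1\right) = 6$)
$W{\left(A \right)} = 2$ ($W{\left(A \right)} = \frac{1}{2} \cdot 4 = 2$)
$R \left(-5\right) W{\left(Q{\left(1 \right)} \right)} = 6 \left(-5\right) 2 = \left(-30\right) 2 = -60$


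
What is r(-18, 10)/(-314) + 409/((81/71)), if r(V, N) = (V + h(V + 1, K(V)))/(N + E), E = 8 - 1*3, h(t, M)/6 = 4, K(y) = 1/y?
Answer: 22795534/63585 ≈ 358.50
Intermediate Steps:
h(t, M) = 24 (h(t, M) = 6*4 = 24)
E = 5 (E = 8 - 3 = 5)
r(V, N) = (24 + V)/(5 + N) (r(V, N) = (V + 24)/(N + 5) = (24 + V)/(5 + N))
r(-18, 10)/(-314) + 409/((81/71)) = ((24 - 18)/(5 + 10))/(-314) + 409/((81/71)) = (6/15)*(-1/314) + 409/((81*(1/71))) = ((1/15)*6)*(-1/314) + 409/(81/71) = (⅖)*(-1/314) + 409*(71/81) = -1/785 + 29039/81 = 22795534/63585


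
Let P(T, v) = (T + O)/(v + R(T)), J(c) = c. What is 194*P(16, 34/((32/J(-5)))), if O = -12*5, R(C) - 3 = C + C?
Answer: -136576/475 ≈ -287.53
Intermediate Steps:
R(C) = 3 + 2*C (R(C) = 3 + (C + C) = 3 + 2*C)
O = -60
P(T, v) = (-60 + T)/(3 + v + 2*T) (P(T, v) = (T - 60)/(v + (3 + 2*T)) = (-60 + T)/(3 + v + 2*T))
194*P(16, 34/((32/J(-5)))) = 194*((-60 + 16)/(3 + 34/((32/(-5))) + 2*16)) = 194*(-44/(3 + 34/((32*(-⅕))) + 32)) = 194*(-44/(3 + 34/(-32/5) + 32)) = 194*(-44/(3 + 34*(-5/32) + 32)) = 194*(-44/(3 - 85/16 + 32)) = 194*(-44/(475/16)) = 194*((16/475)*(-44)) = 194*(-704/475) = -136576/475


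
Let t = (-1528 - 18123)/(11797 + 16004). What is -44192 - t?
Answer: -1228562141/27801 ≈ -44191.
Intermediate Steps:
t = -19651/27801 ≈ -0.70685
-44192 - t = -44192 - 1*(-19651/27801) = -44192 + 19651/27801 = -1228562141/27801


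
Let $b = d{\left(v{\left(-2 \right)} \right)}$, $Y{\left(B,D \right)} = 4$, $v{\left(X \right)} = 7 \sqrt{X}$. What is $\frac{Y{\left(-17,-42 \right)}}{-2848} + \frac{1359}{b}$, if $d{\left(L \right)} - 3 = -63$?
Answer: $- \frac{80639}{3560} \approx -22.651$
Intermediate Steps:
$d{\left(L \right)} = -60$ ($d{\left(L \right)} = 3 - 63 = -60$)
$b = -60$
$\frac{Y{\left(-17,-42 \right)}}{-2848} + \frac{1359}{b} = \frac{4}{-2848} + \frac{1359}{-60} = 4 \left(- \frac{1}{2848}\right) + 1359 \left(- \frac{1}{60}\right) = - \frac{1}{712} - \frac{453}{20} = - \frac{80639}{3560}$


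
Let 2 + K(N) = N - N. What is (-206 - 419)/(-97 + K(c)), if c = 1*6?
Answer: 625/99 ≈ 6.3131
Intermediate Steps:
c = 6
K(N) = -2 (K(N) = -2 + (N - N) = -2 + 0 = -2)
(-206 - 419)/(-97 + K(c)) = (-206 - 419)/(-97 - 2) = -625/(-99) = -625*(-1/99) = 625/99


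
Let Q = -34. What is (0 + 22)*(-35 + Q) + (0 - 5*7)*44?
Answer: -3058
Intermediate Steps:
(0 + 22)*(-35 + Q) + (0 - 5*7)*44 = (0 + 22)*(-35 - 34) + (0 - 5*7)*44 = 22*(-69) + (0 - 35)*44 = -1518 - 35*44 = -1518 - 1540 = -3058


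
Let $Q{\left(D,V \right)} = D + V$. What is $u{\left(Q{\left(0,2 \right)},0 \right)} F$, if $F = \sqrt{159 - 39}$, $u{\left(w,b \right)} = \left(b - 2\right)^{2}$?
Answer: $8 \sqrt{30} \approx 43.818$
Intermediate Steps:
$u{\left(w,b \right)} = \left(-2 + b\right)^{2}$
$F = 2 \sqrt{30}$ ($F = \sqrt{120} = 2 \sqrt{30} \approx 10.954$)
$u{\left(Q{\left(0,2 \right)},0 \right)} F = \left(-2 + 0\right)^{2} \cdot 2 \sqrt{30} = \left(-2\right)^{2} \cdot 2 \sqrt{30} = 4 \cdot 2 \sqrt{30} = 8 \sqrt{30}$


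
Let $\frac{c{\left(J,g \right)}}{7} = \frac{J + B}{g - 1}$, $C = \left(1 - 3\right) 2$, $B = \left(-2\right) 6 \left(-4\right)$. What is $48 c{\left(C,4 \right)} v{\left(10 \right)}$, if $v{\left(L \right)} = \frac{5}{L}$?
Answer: $2464$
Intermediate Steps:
$B = 48$ ($B = \left(-12\right) \left(-4\right) = 48$)
$C = -4$ ($C = \left(-2\right) 2 = -4$)
$c{\left(J,g \right)} = \frac{7 \left(48 + J\right)}{-1 + g}$ ($c{\left(J,g \right)} = 7 \frac{J + 48}{g - 1} = 7 \frac{48 + J}{-1 + g} = \frac{7 \left(48 + J\right)}{-1 + g}$)
$48 c{\left(C,4 \right)} v{\left(10 \right)} = 48 \frac{7 \left(48 - 4\right)}{-1 + 4} \cdot \frac{5}{10} = 48 \cdot 7 \cdot \frac{1}{3} \cdot 44 \cdot 5 \cdot \frac{1}{10} = 48 \cdot 7 \cdot \frac{1}{3} \cdot 44 \cdot \frac{1}{2} = 48 \cdot \frac{308}{3} \cdot \frac{1}{2} = 4928 \cdot \frac{1}{2} = 2464$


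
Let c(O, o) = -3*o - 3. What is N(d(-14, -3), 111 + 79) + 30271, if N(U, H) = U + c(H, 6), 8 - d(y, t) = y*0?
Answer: 30258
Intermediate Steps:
c(O, o) = -3 - 3*o
d(y, t) = 8 (d(y, t) = 8 - y*0 = 8 - 1*0 = 8 + 0 = 8)
N(U, H) = -21 + U (N(U, H) = U + (-3 - 3*6) = U + (-3 - 18) = U - 21 = -21 + U)
N(d(-14, -3), 111 + 79) + 30271 = (-21 + 8) + 30271 = -13 + 30271 = 30258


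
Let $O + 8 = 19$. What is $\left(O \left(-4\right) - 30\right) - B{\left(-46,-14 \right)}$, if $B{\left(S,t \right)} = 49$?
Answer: $-123$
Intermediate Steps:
$O = 11$ ($O = -8 + 19 = 11$)
$\left(O \left(-4\right) - 30\right) - B{\left(-46,-14 \right)} = \left(11 \left(-4\right) - 30\right) - 49 = \left(-44 - 30\right) - 49 = -74 - 49 = -123$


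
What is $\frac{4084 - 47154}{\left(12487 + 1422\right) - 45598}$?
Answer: $\frac{43070}{31689} \approx 1.3591$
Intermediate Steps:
$\frac{4084 - 47154}{\left(12487 + 1422\right) - 45598} = - \frac{43070}{13909 - 45598} = - \frac{43070}{-31689} = \left(-43070\right) \left(- \frac{1}{31689}\right) = \frac{43070}{31689}$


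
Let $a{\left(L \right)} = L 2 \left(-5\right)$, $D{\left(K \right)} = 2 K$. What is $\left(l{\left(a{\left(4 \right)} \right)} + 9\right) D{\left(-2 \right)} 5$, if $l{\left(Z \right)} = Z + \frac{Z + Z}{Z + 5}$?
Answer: $\frac{4020}{7} \approx 574.29$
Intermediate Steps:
$a{\left(L \right)} = - 10 L$ ($a{\left(L \right)} = 2 L \left(-5\right) = - 10 L$)
$l{\left(Z \right)} = Z + \frac{2 Z}{5 + Z}$
$\left(l{\left(a{\left(4 \right)} \right)} + 9\right) D{\left(-2 \right)} 5 = \left(\frac{\left(-10\right) 4 \left(7 - 40\right)}{5 - 40} + 9\right) 2 \left(-2\right) 5 = \left(- \frac{40 \left(7 - 40\right)}{5 - 40} + 9\right) \left(\left(-4\right) 5\right) = \left(\left(-40\right) \frac{1}{-35} \left(-33\right) + 9\right) \left(-20\right) = \left(\left(-40\right) \left(- \frac{1}{35}\right) \left(-33\right) + 9\right) \left(-20\right) = \left(- \frac{264}{7} + 9\right) \left(-20\right) = \left(- \frac{201}{7}\right) \left(-20\right) = \frac{4020}{7}$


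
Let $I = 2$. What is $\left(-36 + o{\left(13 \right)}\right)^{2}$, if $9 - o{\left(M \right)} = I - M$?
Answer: $256$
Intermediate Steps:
$o{\left(M \right)} = 7 + M$ ($o{\left(M \right)} = 9 - \left(2 - M\right) = 9 + \left(-2 + M\right) = 7 + M$)
$\left(-36 + o{\left(13 \right)}\right)^{2} = \left(-36 + \left(7 + 13\right)\right)^{2} = \left(-36 + 20\right)^{2} = \left(-16\right)^{2} = 256$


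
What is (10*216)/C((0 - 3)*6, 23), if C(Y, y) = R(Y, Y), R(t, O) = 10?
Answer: 216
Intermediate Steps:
C(Y, y) = 10
(10*216)/C((0 - 3)*6, 23) = (10*216)/10 = 2160*(⅒) = 216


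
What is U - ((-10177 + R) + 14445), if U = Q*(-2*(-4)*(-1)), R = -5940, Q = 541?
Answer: -2656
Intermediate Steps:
U = -4328 (U = 541*(-2*(-4)*(-1)) = 541*(8*(-1)) = 541*(-8) = -4328)
U - ((-10177 + R) + 14445) = -4328 - ((-10177 - 5940) + 14445) = -4328 - (-16117 + 14445) = -4328 - 1*(-1672) = -4328 + 1672 = -2656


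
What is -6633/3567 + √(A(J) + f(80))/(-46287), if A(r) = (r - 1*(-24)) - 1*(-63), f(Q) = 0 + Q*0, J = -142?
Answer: -2211/1189 - I*√55/46287 ≈ -1.8595 - 0.00016022*I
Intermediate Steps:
f(Q) = 0 (f(Q) = 0 + 0 = 0)
A(r) = 87 + r (A(r) = (r + 24) + 63 = (24 + r) + 63 = 87 + r)
-6633/3567 + √(A(J) + f(80))/(-46287) = -6633/3567 + √((87 - 142) + 0)/(-46287) = -6633*1/3567 + √(-55 + 0)*(-1/46287) = -2211/1189 + √(-55)*(-1/46287) = -2211/1189 + (I*√55)*(-1/46287) = -2211/1189 - I*√55/46287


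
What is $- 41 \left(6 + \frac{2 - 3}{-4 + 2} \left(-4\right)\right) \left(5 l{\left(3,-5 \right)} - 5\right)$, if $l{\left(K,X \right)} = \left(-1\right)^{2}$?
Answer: $0$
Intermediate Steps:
$l{\left(K,X \right)} = 1$
$- 41 \left(6 + \frac{2 - 3}{-4 + 2} \left(-4\right)\right) \left(5 l{\left(3,-5 \right)} - 5\right) = - 41 \left(6 + \frac{2 - 3}{-4 + 2} \left(-4\right)\right) \left(5 \cdot 1 - 5\right) = - 41 \left(6 + - \frac{1}{-2} \left(-4\right)\right) \left(5 - 5\right) = - 41 \left(6 + \left(-1\right) \left(- \frac{1}{2}\right) \left(-4\right)\right) 0 = - 41 \left(6 + \frac{1}{2} \left(-4\right)\right) 0 = - 41 \left(6 - 2\right) 0 = \left(-41\right) 4 \cdot 0 = \left(-164\right) 0 = 0$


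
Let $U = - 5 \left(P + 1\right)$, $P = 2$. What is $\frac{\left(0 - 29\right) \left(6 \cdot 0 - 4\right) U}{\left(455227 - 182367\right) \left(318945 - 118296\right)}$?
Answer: $- \frac{29}{912484769} \approx -3.1781 \cdot 10^{-8}$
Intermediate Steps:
$U = -15$ ($U = - 5 \left(2 + 1\right) = \left(-5\right) 3 = -15$)
$\frac{\left(0 - 29\right) \left(6 \cdot 0 - 4\right) U}{\left(455227 - 182367\right) \left(318945 - 118296\right)} = \frac{\left(0 - 29\right) \left(6 \cdot 0 - 4\right) \left(-15\right)}{\left(455227 - 182367\right) \left(318945 - 118296\right)} = \frac{\left(0 - 29\right) \left(0 - 4\right) \left(-15\right)}{272860 \cdot 200649} = \frac{\left(-29\right) \left(-4\right) \left(-15\right)}{54749086140} = 116 \left(-15\right) \frac{1}{54749086140} = \left(-1740\right) \frac{1}{54749086140} = - \frac{29}{912484769}$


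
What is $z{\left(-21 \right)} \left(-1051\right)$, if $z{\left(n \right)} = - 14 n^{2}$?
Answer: $6488874$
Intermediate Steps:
$z{\left(-21 \right)} \left(-1051\right) = - 14 \left(-21\right)^{2} \left(-1051\right) = \left(-14\right) 441 \left(-1051\right) = \left(-6174\right) \left(-1051\right) = 6488874$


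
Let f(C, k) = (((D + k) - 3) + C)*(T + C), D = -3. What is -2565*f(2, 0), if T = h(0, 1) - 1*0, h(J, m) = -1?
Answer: 10260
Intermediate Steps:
T = -1 (T = -1 - 1*0 = -1 + 0 = -1)
f(C, k) = (-1 + C)*(-6 + C + k) (f(C, k) = (((-3 + k) - 3) + C)*(-1 + C) = ((-6 + k) + C)*(-1 + C) = (-6 + C + k)*(-1 + C) = (-1 + C)*(-6 + C + k))
-2565*f(2, 0) = -2565*(6 + 2² - 1*0 - 7*2 + 2*0) = -2565*(6 + 4 + 0 - 14 + 0) = -2565*(-4) = 10260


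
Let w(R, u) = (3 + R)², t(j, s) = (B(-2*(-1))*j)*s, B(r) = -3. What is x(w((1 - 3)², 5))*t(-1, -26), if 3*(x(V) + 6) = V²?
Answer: -61958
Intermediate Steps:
t(j, s) = -3*j*s (t(j, s) = (-3*j)*s = -3*j*s)
x(V) = -6 + V²/3
x(w((1 - 3)², 5))*t(-1, -26) = (-6 + ((3 + (1 - 3)²)²)²/3)*(-3*(-1)*(-26)) = (-6 + ((3 + (-2)²)²)²/3)*(-78) = (-6 + ((3 + 4)²)²/3)*(-78) = (-6 + (7²)²/3)*(-78) = (-6 + (⅓)*49²)*(-78) = (-6 + (⅓)*2401)*(-78) = (-6 + 2401/3)*(-78) = (2383/3)*(-78) = -61958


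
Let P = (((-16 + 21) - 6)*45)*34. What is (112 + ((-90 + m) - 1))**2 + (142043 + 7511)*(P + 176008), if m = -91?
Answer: 26093887712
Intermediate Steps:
P = -1530 (P = ((5 - 6)*45)*34 = -1*45*34 = -45*34 = -1530)
(112 + ((-90 + m) - 1))**2 + (142043 + 7511)*(P + 176008) = (112 + ((-90 - 91) - 1))**2 + (142043 + 7511)*(-1530 + 176008) = (112 + (-181 - 1))**2 + 149554*174478 = (112 - 182)**2 + 26093882812 = (-70)**2 + 26093882812 = 4900 + 26093882812 = 26093887712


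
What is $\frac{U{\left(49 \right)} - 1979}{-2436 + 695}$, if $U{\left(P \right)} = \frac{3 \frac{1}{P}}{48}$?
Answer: $\frac{1551535}{1364944} \approx 1.1367$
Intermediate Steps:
$U{\left(P \right)} = \frac{1}{16 P}$ ($U{\left(P \right)} = \frac{3}{P} \frac{1}{48} = \frac{1}{16 P}$)
$\frac{U{\left(49 \right)} - 1979}{-2436 + 695} = \frac{\frac{1}{16 \cdot 49} - 1979}{-2436 + 695} = \frac{\frac{1}{16} \cdot \frac{1}{49} - 1979}{-1741} = \left(\frac{1}{784} - 1979\right) \left(- \frac{1}{1741}\right) = \left(- \frac{1551535}{784}\right) \left(- \frac{1}{1741}\right) = \frac{1551535}{1364944}$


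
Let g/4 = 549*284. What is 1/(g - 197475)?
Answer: 1/426189 ≈ 2.3464e-6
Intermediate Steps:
g = 623664 (g = 4*(549*284) = 4*155916 = 623664)
1/(g - 197475) = 1/(623664 - 197475) = 1/426189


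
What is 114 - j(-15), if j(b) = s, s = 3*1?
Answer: 111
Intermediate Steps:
s = 3
j(b) = 3
114 - j(-15) = 114 - 1*3 = 114 - 3 = 111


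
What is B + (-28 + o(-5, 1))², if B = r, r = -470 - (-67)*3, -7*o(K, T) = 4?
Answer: 26819/49 ≈ 547.33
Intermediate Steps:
o(K, T) = -4/7 (o(K, T) = -⅐*4 = -4/7)
r = -269 (r = -470 - 1*(-201) = -470 + 201 = -269)
B = -269
B + (-28 + o(-5, 1))² = -269 + (-28 - 4/7)² = -269 + (-200/7)² = -269 + 40000/49 = 26819/49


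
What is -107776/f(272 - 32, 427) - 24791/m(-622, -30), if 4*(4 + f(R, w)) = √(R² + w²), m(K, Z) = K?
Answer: 1651386335/149076606 - 431104*√239929/239673 ≈ -869.98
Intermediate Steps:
f(R, w) = -4 + √(R² + w²)/4
-107776/f(272 - 32, 427) - 24791/m(-622, -30) = -107776/(-4 + √((272 - 32)² + 427²)/4) - 24791/(-622) = -107776/(-4 + √(240² + 182329)/4) - 24791*(-1/622) = -107776/(-4 + √(57600 + 182329)/4) + 24791/622 = -107776/(-4 + √239929/4) + 24791/622 = 24791/622 - 107776/(-4 + √239929/4)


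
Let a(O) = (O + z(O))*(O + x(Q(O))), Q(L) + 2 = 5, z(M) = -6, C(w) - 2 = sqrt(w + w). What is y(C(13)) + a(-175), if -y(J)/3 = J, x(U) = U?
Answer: 31126 - 3*sqrt(26) ≈ 31111.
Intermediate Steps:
C(w) = 2 + sqrt(2)*sqrt(w) (C(w) = 2 + sqrt(w + w) = 2 + sqrt(2*w) = 2 + sqrt(2)*sqrt(w))
Q(L) = 3 (Q(L) = -2 + 5 = 3)
y(J) = -3*J
a(O) = (-6 + O)*(3 + O) (a(O) = (O - 6)*(O + 3) = (-6 + O)*(3 + O))
y(C(13)) + a(-175) = -3*(2 + sqrt(2)*sqrt(13)) + (-18 + (-175)**2 - 3*(-175)) = -3*(2 + sqrt(26)) + (-18 + 30625 + 525) = (-6 - 3*sqrt(26)) + 31132 = 31126 - 3*sqrt(26)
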